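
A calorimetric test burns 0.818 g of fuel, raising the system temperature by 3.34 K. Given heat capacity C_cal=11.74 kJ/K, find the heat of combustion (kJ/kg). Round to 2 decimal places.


Hc = C_cal * delta_T / m_fuel
Q_released = 11.74 * 3.34 = 39.2116 kJ
m_fuel = 0.818 g = 0.818/1000 kg = 0.000818 kg
Hc = 39.2116 / 0.000818 = 47935.94 kJ/kg


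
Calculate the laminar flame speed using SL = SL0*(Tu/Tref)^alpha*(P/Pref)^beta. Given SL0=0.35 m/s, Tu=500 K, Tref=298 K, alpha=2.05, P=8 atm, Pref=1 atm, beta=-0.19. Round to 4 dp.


SL = SL0 * (Tu/Tref)^alpha * (P/Pref)^beta
T ratio = 500/298 = 1.67785235
(T ratio)^alpha = 1.67785235^2.05 = 2.888984
(P/Pref)^beta = 8^(-0.19) = 0.673617
SL = 0.35 * 2.888984 * 0.673617 = 0.6811 m/s


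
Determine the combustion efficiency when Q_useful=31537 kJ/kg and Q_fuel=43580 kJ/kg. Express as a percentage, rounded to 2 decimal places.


Efficiency = (Q_useful / Q_fuel) * 100
Efficiency = (31537 / 43580) * 100
Efficiency = 0.7237 * 100 = 72.37%


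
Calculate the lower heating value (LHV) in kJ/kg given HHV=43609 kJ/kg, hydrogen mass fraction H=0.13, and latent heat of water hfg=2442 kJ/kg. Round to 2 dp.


LHV = HHV - hfg * 9 * H
Water correction = 2442 * 9 * 0.13 = 2857.140 kJ/kg
LHV = 43609 - 2857.140 = 40751.86 kJ/kg


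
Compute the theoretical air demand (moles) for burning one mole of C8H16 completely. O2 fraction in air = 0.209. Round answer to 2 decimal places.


Balanced combustion: C8H16 + 12 O2 -> 8 CO2 + 8 H2O
O2 needed = C + H/4 = 8 + 16/4 = 12.00 moles
Air moles = O2 / 0.209 = 12.00 / 0.209 = 57.42 moles air


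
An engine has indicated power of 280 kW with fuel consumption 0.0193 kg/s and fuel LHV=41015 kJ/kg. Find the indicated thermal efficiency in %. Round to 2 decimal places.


eta_ith = (IP / (mf * LHV)) * 100
Denominator = 0.0193 * 41015 = 791.5895 kW
eta_ith = (280 / 791.5895) * 100 = 35.37%


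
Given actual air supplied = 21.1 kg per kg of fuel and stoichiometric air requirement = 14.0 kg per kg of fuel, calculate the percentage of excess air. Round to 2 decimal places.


Excess air = actual - stoichiometric = 21.1 - 14.0 = 7.10 kg/kg fuel
Excess air % = (excess / stoich) * 100 = (7.10 / 14.0) * 100 = 50.71%


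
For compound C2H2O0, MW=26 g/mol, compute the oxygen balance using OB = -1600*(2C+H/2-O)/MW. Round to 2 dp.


OB = -1600 * (2C + H/2 - O) / MW
Inner = 2*2 + 2/2 - 0 = 5.00
OB = -1600 * 5.00 / 26 = -307.69%


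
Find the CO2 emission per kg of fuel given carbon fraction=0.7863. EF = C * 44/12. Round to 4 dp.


EF = C_frac * (M_CO2 / M_C)
EF = 0.7863 * (44/12)
EF = 0.7863 * 3.666667 = 2.8831 kg_CO2/kg_fuel


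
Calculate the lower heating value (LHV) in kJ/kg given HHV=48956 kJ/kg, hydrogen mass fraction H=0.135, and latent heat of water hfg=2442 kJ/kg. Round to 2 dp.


LHV = HHV - hfg * 9 * H
Water correction = 2442 * 9 * 0.135 = 2967.030 kJ/kg
LHV = 48956 - 2967.030 = 45988.97 kJ/kg


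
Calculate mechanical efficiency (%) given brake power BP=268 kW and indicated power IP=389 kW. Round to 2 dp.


eta_mech = (BP / IP) * 100
Ratio = 268 / 389 = 0.6889
eta_mech = 0.6889 * 100 = 68.89%


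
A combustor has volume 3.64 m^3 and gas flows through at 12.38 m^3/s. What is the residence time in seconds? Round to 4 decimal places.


tau = V / Q_flow
tau = 3.64 / 12.38 = 0.2940 s


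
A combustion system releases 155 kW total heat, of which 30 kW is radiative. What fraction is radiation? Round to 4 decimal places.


f_rad = Q_rad / Q_total
f_rad = 30 / 155 = 0.1935


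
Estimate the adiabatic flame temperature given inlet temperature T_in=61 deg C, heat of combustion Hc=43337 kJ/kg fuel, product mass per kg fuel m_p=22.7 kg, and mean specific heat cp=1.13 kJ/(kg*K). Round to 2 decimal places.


T_ad = T_in + Hc / (m_p * cp)
Denominator = 22.7 * 1.13 = 25.6510
Temperature rise = 43337 / 25.6510 = 1689.49 K
T_ad = 61 + 1689.49 = 1750.49 deg C


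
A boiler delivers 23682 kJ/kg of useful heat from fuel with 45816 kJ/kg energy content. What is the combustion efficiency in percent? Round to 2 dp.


Efficiency = (Q_useful / Q_fuel) * 100
Efficiency = (23682 / 45816) * 100
Efficiency = 0.5169 * 100 = 51.69%


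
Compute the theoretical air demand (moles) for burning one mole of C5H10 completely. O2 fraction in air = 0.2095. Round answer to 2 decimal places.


Balanced combustion: C5H10 + 7.5 O2 -> 5 CO2 + 5 H2O
O2 needed = C + H/4 = 5 + 10/4 = 7.50 moles
Air moles = O2 / 0.2095 = 7.50 / 0.2095 = 35.80 moles air


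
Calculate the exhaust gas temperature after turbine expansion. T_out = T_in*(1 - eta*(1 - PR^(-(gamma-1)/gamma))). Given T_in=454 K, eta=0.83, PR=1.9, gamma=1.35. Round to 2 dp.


T_out = T_in * (1 - eta * (1 - PR^(-(gamma-1)/gamma)))
Exponent = -(1.35-1)/1.35 = -0.25925926
PR^exp = 1.9^(-0.25925926) = 0.84670193
Factor = 1 - 0.83*(1 - 0.84670193) = 0.87276260
T_out = 454 * 0.87276260 = 396.23 K


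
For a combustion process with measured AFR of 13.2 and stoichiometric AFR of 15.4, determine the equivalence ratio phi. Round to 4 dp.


phi = AFR_stoich / AFR_actual
phi = 15.4 / 13.2 = 1.1667


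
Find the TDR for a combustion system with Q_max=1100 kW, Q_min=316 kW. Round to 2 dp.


TDR = Q_max / Q_min
TDR = 1100 / 316 = 3.48


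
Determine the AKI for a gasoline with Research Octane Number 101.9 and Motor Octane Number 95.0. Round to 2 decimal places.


AKI = (RON + MON) / 2
AKI = (101.9 + 95.0) / 2
AKI = 196.9 / 2 = 98.45


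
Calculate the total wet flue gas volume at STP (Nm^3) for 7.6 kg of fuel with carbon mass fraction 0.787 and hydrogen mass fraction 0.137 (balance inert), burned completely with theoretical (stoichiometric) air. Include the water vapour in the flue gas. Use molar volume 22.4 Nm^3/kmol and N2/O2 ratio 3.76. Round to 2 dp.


Per kg fuel: CO2 = (C/12 kmol)*22.4 = (0.787/12)*22.4 = 1.46907 Nm^3
Per kg fuel: H2O = (H/2 kmol)*22.4 = (0.137/2)*22.4 = 1.53440 Nm^3
O2 needed per kg fuel = C/12 + H/4 = 0.787/12 + 0.137/4 = 0.09983333 kmol
Per kg fuel: N2 = O2*3.76*22.4 = 0.09983333*3.76*22.4 = 8.40836 Nm^3
Total per kg = 1.46907 + 1.53440 + 8.40836 = 11.41183 Nm^3
Total = 11.41183 * 7.6 = 86.73 Nm^3


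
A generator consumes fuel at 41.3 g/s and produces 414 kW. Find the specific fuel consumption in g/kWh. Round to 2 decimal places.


SFC = (mf / BP) * 3600
Rate = 41.3 / 414 = 0.099758 g/(s*kW)
SFC = 0.099758 * 3600 = 359.13 g/kWh


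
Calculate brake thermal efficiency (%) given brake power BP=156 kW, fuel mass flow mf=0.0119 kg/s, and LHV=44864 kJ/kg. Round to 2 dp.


eta_BTE = (BP / (mf * LHV)) * 100
Denominator = 0.0119 * 44864 = 533.8816 kW
eta_BTE = (156 / 533.8816) * 100 = 29.22%


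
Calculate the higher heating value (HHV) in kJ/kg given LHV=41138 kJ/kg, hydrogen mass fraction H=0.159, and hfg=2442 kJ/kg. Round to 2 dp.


HHV = LHV + hfg * 9 * H
Water addition = 2442 * 9 * 0.159 = 3494.502 kJ/kg
HHV = 41138 + 3494.502 = 44632.50 kJ/kg


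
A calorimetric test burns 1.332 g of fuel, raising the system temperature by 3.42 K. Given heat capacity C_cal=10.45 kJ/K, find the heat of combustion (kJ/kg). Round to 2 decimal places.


Hc = C_cal * delta_T / m_fuel
Q_released = 10.45 * 3.42 = 35.7390 kJ
m_fuel = 1.332 g = 1.332/1000 kg = 0.001332 kg
Hc = 35.7390 / 0.001332 = 26831.08 kJ/kg


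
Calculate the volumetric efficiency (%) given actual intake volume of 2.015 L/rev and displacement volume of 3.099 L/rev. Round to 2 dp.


eta_v = (V_actual / V_disp) * 100
Ratio = 2.015 / 3.099 = 0.6502
eta_v = 0.6502 * 100 = 65.02%


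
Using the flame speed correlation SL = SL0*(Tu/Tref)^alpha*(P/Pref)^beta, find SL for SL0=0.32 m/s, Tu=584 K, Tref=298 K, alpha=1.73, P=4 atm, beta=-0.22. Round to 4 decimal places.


SL = SL0 * (Tu/Tref)^alpha * (P/Pref)^beta
T ratio = 584/298 = 1.95973154
(T ratio)^alpha = 1.95973154^1.73 = 3.202581
(P/Pref)^beta = 4^(-0.22) = 0.737135
SL = 0.32 * 3.202581 * 0.737135 = 0.7554 m/s


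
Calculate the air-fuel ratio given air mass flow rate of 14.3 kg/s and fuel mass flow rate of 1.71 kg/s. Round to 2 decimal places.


AFR = m_air / m_fuel
AFR = 14.3 / 1.71 = 8.36


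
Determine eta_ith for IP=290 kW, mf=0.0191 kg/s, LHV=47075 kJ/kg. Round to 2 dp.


eta_ith = (IP / (mf * LHV)) * 100
Denominator = 0.0191 * 47075 = 899.1325 kW
eta_ith = (290 / 899.1325) * 100 = 32.25%


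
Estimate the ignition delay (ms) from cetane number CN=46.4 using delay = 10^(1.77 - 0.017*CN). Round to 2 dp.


delay = 10^(1.77 - 0.017*CN)
Exponent = 1.77 - 0.017*46.4 = 0.9812
delay = 10^0.9812 = 9.58 ms


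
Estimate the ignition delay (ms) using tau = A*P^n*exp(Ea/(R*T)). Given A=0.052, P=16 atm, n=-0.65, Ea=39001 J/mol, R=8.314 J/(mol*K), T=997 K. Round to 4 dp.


tau = A * P^n * exp(Ea/(R*T))
P^n = 16^(-0.65) = 0.16493849
Ea/(R*T) = 39001/(8.314*997) = 4.705118
exp(Ea/(R*T)) = 110.511378
tau = 0.052 * 0.16493849 * 110.511378 = 0.9478 ms


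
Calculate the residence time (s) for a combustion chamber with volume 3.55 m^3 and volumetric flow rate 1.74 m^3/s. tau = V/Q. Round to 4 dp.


tau = V / Q_flow
tau = 3.55 / 1.74 = 2.0402 s


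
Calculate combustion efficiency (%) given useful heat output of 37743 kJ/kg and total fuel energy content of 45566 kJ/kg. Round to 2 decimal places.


Efficiency = (Q_useful / Q_fuel) * 100
Efficiency = (37743 / 45566) * 100
Efficiency = 0.8283 * 100 = 82.83%


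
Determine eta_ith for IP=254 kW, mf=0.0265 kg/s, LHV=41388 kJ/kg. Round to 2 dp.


eta_ith = (IP / (mf * LHV)) * 100
Denominator = 0.0265 * 41388 = 1096.7820 kW
eta_ith = (254 / 1096.7820) * 100 = 23.16%


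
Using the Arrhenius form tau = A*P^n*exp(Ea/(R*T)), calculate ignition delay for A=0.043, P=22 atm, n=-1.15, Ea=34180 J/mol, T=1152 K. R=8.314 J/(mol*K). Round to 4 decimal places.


tau = A * P^n * exp(Ea/(R*T))
P^n = 22^(-1.15) = 0.02858998
Ea/(R*T) = 34180/(8.314*1152) = 3.568696
exp(Ea/(R*T)) = 35.470311
tau = 0.043 * 0.02858998 * 35.470311 = 0.0436 ms


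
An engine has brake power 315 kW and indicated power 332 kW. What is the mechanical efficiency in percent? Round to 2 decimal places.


eta_mech = (BP / IP) * 100
Ratio = 315 / 332 = 0.9488
eta_mech = 0.9488 * 100 = 94.88%


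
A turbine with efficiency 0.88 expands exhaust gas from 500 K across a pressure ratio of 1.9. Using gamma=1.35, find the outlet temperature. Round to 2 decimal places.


T_out = T_in * (1 - eta * (1 - PR^(-(gamma-1)/gamma)))
Exponent = -(1.35-1)/1.35 = -0.25925926
PR^exp = 1.9^(-0.25925926) = 0.84670193
Factor = 1 - 0.88*(1 - 0.84670193) = 0.86509770
T_out = 500 * 0.86509770 = 432.55 K


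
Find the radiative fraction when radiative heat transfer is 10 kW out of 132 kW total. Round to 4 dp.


f_rad = Q_rad / Q_total
f_rad = 10 / 132 = 0.0758


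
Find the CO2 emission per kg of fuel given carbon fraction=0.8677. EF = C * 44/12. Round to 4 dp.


EF = C_frac * (M_CO2 / M_C)
EF = 0.8677 * (44/12)
EF = 0.8677 * 3.666667 = 3.1816 kg_CO2/kg_fuel


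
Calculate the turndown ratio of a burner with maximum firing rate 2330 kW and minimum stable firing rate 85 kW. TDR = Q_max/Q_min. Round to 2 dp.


TDR = Q_max / Q_min
TDR = 2330 / 85 = 27.41


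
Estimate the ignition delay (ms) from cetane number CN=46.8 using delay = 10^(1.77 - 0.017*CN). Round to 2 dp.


delay = 10^(1.77 - 0.017*CN)
Exponent = 1.77 - 0.017*46.8 = 0.9744
delay = 10^0.9744 = 9.43 ms


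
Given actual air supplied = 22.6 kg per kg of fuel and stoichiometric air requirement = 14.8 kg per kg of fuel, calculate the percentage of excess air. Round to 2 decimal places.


Excess air = actual - stoichiometric = 22.6 - 14.8 = 7.80 kg/kg fuel
Excess air % = (excess / stoich) * 100 = (7.80 / 14.8) * 100 = 52.70%


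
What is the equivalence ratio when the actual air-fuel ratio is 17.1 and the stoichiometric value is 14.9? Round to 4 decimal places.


phi = AFR_stoich / AFR_actual
phi = 14.9 / 17.1 = 0.8713


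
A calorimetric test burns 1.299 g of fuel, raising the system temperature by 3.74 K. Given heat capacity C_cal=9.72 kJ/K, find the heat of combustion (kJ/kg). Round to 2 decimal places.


Hc = C_cal * delta_T / m_fuel
Q_released = 9.72 * 3.74 = 36.3528 kJ
m_fuel = 1.299 g = 1.299/1000 kg = 0.001299 kg
Hc = 36.3528 / 0.001299 = 27985.22 kJ/kg


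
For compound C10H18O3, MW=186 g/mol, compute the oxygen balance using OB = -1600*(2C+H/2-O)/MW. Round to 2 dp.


OB = -1600 * (2C + H/2 - O) / MW
Inner = 2*10 + 18/2 - 3 = 26.00
OB = -1600 * 26.00 / 186 = -223.66%


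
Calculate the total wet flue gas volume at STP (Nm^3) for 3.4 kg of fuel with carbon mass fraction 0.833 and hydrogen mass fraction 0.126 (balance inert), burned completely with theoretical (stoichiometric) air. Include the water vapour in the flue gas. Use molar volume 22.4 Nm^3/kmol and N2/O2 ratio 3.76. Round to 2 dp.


Per kg fuel: CO2 = (C/12 kmol)*22.4 = (0.833/12)*22.4 = 1.55493 Nm^3
Per kg fuel: H2O = (H/2 kmol)*22.4 = (0.126/2)*22.4 = 1.41120 Nm^3
O2 needed per kg fuel = C/12 + H/4 = 0.833/12 + 0.126/4 = 0.10091667 kmol
Per kg fuel: N2 = O2*3.76*22.4 = 0.10091667*3.76*22.4 = 8.49961 Nm^3
Total per kg = 1.55493 + 1.41120 + 8.49961 = 11.46574 Nm^3
Total = 11.46574 * 3.4 = 38.98 Nm^3


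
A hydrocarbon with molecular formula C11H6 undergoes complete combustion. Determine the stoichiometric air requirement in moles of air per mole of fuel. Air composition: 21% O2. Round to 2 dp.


Balanced combustion: C11H6 + 12.5 O2 -> 11 CO2 + 3 H2O
O2 needed = C + H/4 = 11 + 6/4 = 12.50 moles
Air moles = O2 / 0.21 = 12.50 / 0.21 = 59.52 moles air


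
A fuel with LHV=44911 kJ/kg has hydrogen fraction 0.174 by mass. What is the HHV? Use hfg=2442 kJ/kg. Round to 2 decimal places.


HHV = LHV + hfg * 9 * H
Water addition = 2442 * 9 * 0.174 = 3824.172 kJ/kg
HHV = 44911 + 3824.172 = 48735.17 kJ/kg


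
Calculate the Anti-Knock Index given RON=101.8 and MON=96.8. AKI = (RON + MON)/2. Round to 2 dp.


AKI = (RON + MON) / 2
AKI = (101.8 + 96.8) / 2
AKI = 198.6 / 2 = 99.30


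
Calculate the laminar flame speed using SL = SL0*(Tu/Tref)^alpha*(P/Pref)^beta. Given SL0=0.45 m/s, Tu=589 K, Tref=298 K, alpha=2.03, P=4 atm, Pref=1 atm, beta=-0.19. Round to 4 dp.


SL = SL0 * (Tu/Tref)^alpha * (P/Pref)^beta
T ratio = 589/298 = 1.97651007
(T ratio)^alpha = 1.97651007^2.03 = 3.987264
(P/Pref)^beta = 4^(-0.19) = 0.768438
SL = 0.45 * 3.987264 * 0.768438 = 1.3788 m/s


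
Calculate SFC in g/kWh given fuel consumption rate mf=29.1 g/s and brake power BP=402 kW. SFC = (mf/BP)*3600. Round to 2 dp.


SFC = (mf / BP) * 3600
Rate = 29.1 / 402 = 0.072388 g/(s*kW)
SFC = 0.072388 * 3600 = 260.60 g/kWh


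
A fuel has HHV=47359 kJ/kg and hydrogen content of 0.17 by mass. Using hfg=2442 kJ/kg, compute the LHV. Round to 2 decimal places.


LHV = HHV - hfg * 9 * H
Water correction = 2442 * 9 * 0.17 = 3736.260 kJ/kg
LHV = 47359 - 3736.260 = 43622.74 kJ/kg


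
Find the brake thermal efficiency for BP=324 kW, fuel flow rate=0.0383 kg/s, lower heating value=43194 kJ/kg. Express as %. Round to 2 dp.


eta_BTE = (BP / (mf * LHV)) * 100
Denominator = 0.0383 * 43194 = 1654.3302 kW
eta_BTE = (324 / 1654.3302) * 100 = 19.58%


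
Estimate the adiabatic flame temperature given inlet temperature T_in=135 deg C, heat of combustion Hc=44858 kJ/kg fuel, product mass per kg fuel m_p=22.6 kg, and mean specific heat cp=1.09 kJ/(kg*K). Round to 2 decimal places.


T_ad = T_in + Hc / (m_p * cp)
Denominator = 22.6 * 1.09 = 24.6340
Temperature rise = 44858 / 24.6340 = 1820.98 K
T_ad = 135 + 1820.98 = 1955.98 deg C


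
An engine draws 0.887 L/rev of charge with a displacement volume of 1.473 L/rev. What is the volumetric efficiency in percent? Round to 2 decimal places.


eta_v = (V_actual / V_disp) * 100
Ratio = 0.887 / 1.473 = 0.6022
eta_v = 0.6022 * 100 = 60.22%


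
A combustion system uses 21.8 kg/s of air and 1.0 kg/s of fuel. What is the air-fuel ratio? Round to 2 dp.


AFR = m_air / m_fuel
AFR = 21.8 / 1.0 = 21.80


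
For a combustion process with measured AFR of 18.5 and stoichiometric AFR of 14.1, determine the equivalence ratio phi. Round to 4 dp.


phi = AFR_stoich / AFR_actual
phi = 14.1 / 18.5 = 0.7622


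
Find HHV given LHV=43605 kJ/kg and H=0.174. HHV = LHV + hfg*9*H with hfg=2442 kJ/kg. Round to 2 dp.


HHV = LHV + hfg * 9 * H
Water addition = 2442 * 9 * 0.174 = 3824.172 kJ/kg
HHV = 43605 + 3824.172 = 47429.17 kJ/kg


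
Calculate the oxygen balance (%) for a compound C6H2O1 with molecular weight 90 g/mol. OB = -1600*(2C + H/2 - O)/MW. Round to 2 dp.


OB = -1600 * (2C + H/2 - O) / MW
Inner = 2*6 + 2/2 - 1 = 12.00
OB = -1600 * 12.00 / 90 = -213.33%


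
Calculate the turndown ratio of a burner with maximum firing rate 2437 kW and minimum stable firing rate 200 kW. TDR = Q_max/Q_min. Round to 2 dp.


TDR = Q_max / Q_min
TDR = 2437 / 200 = 12.19


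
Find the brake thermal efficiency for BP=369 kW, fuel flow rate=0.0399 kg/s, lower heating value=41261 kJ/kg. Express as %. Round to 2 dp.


eta_BTE = (BP / (mf * LHV)) * 100
Denominator = 0.0399 * 41261 = 1646.3139 kW
eta_BTE = (369 / 1646.3139) * 100 = 22.41%


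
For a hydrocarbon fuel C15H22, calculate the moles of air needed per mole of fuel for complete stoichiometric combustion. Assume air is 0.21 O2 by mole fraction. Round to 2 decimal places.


Balanced combustion: C15H22 + 20.5 O2 -> 15 CO2 + 11 H2O
O2 needed = C + H/4 = 15 + 22/4 = 20.50 moles
Air moles = O2 / 0.21 = 20.50 / 0.21 = 97.62 moles air


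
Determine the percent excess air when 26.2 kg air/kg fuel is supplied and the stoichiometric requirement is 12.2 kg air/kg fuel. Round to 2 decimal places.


Excess air = actual - stoichiometric = 26.2 - 12.2 = 14.00 kg/kg fuel
Excess air % = (excess / stoich) * 100 = (14.00 / 12.2) * 100 = 114.75%


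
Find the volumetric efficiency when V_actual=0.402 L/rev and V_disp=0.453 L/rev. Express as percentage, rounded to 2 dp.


eta_v = (V_actual / V_disp) * 100
Ratio = 0.402 / 0.453 = 0.8874
eta_v = 0.8874 * 100 = 88.74%


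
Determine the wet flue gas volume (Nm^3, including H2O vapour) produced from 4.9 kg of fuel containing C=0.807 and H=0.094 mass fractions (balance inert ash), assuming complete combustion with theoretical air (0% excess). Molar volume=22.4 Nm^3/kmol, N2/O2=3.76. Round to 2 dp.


Per kg fuel: CO2 = (C/12 kmol)*22.4 = (0.807/12)*22.4 = 1.50640 Nm^3
Per kg fuel: H2O = (H/2 kmol)*22.4 = (0.094/2)*22.4 = 1.05280 Nm^3
O2 needed per kg fuel = C/12 + H/4 = 0.807/12 + 0.094/4 = 0.09075000 kmol
Per kg fuel: N2 = O2*3.76*22.4 = 0.09075000*3.76*22.4 = 7.64333 Nm^3
Total per kg = 1.50640 + 1.05280 + 7.64333 = 10.20253 Nm^3
Total = 10.20253 * 4.9 = 49.99 Nm^3


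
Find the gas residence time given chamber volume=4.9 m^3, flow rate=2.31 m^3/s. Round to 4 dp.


tau = V / Q_flow
tau = 4.9 / 2.31 = 2.1212 s


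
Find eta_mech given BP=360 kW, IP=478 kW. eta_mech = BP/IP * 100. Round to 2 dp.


eta_mech = (BP / IP) * 100
Ratio = 360 / 478 = 0.7531
eta_mech = 0.7531 * 100 = 75.31%


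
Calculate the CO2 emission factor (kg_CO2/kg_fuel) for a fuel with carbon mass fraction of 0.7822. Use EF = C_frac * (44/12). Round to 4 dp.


EF = C_frac * (M_CO2 / M_C)
EF = 0.7822 * (44/12)
EF = 0.7822 * 3.666667 = 2.8681 kg_CO2/kg_fuel


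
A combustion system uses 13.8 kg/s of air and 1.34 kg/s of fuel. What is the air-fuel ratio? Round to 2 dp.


AFR = m_air / m_fuel
AFR = 13.8 / 1.34 = 10.30


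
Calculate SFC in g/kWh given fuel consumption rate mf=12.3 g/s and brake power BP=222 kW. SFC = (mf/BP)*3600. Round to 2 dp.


SFC = (mf / BP) * 3600
Rate = 12.3 / 222 = 0.055405 g/(s*kW)
SFC = 0.055405 * 3600 = 199.46 g/kWh


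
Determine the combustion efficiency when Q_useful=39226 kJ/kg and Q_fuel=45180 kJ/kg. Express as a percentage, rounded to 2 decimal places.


Efficiency = (Q_useful / Q_fuel) * 100
Efficiency = (39226 / 45180) * 100
Efficiency = 0.8682 * 100 = 86.82%


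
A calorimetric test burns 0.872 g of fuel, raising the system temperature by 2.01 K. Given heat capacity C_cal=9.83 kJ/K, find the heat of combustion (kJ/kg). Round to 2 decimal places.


Hc = C_cal * delta_T / m_fuel
Q_released = 9.83 * 2.01 = 19.7583 kJ
m_fuel = 0.872 g = 0.872/1000 kg = 0.000872 kg
Hc = 19.7583 / 0.000872 = 22658.60 kJ/kg


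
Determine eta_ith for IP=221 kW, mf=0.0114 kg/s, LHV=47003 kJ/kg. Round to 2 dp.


eta_ith = (IP / (mf * LHV)) * 100
Denominator = 0.0114 * 47003 = 535.8342 kW
eta_ith = (221 / 535.8342) * 100 = 41.24%


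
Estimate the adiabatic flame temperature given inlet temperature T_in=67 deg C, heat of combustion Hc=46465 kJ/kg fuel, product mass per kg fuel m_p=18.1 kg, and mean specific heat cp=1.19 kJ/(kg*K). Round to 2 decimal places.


T_ad = T_in + Hc / (m_p * cp)
Denominator = 18.1 * 1.19 = 21.5390
Temperature rise = 46465 / 21.5390 = 2157.25 K
T_ad = 67 + 2157.25 = 2224.25 deg C


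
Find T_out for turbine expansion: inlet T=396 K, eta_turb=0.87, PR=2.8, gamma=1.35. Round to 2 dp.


T_out = T_in * (1 - eta * (1 - PR^(-(gamma-1)/gamma)))
Exponent = -(1.35-1)/1.35 = -0.25925926
PR^exp = 2.8^(-0.25925926) = 0.76572026
Factor = 1 - 0.87*(1 - 0.76572026) = 0.79617663
T_out = 396 * 0.79617663 = 315.29 K


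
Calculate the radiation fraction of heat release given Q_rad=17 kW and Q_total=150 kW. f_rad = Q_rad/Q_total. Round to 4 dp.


f_rad = Q_rad / Q_total
f_rad = 17 / 150 = 0.1133


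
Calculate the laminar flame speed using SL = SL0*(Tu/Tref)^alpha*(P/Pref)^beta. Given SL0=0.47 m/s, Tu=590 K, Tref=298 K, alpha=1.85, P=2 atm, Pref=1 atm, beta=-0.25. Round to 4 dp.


SL = SL0 * (Tu/Tref)^alpha * (P/Pref)^beta
T ratio = 590/298 = 1.97986577
(T ratio)^alpha = 1.97986577^1.85 = 3.538149
(P/Pref)^beta = 2^(-0.25) = 0.840896
SL = 0.47 * 3.538149 * 0.840896 = 1.3984 m/s


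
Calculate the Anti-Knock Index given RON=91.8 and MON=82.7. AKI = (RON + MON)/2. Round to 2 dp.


AKI = (RON + MON) / 2
AKI = (91.8 + 82.7) / 2
AKI = 174.5 / 2 = 87.25


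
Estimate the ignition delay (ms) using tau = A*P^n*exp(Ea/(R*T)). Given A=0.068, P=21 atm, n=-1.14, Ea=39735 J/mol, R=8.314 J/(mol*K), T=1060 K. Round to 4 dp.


tau = A * P^n * exp(Ea/(R*T))
P^n = 21^(-1.14) = 0.03109353
Ea/(R*T) = 39735/(8.314*1060) = 4.508762
exp(Ea/(R*T)) = 90.809346
tau = 0.068 * 0.03109353 * 90.809346 = 0.1920 ms


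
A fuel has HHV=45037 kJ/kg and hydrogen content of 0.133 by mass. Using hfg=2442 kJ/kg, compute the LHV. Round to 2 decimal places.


LHV = HHV - hfg * 9 * H
Water correction = 2442 * 9 * 0.133 = 2923.074 kJ/kg
LHV = 45037 - 2923.074 = 42113.93 kJ/kg


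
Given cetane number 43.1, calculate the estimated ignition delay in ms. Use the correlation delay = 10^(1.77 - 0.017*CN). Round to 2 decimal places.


delay = 10^(1.77 - 0.017*CN)
Exponent = 1.77 - 0.017*43.1 = 1.0373
delay = 10^1.0373 = 10.90 ms


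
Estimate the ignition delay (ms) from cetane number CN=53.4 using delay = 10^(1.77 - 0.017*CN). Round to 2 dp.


delay = 10^(1.77 - 0.017*CN)
Exponent = 1.77 - 0.017*53.4 = 0.8622
delay = 10^0.8622 = 7.28 ms


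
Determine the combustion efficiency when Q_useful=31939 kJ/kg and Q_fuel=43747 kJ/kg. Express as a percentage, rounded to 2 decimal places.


Efficiency = (Q_useful / Q_fuel) * 100
Efficiency = (31939 / 43747) * 100
Efficiency = 0.7301 * 100 = 73.01%


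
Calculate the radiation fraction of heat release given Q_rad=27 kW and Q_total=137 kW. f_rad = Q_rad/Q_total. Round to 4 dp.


f_rad = Q_rad / Q_total
f_rad = 27 / 137 = 0.1971


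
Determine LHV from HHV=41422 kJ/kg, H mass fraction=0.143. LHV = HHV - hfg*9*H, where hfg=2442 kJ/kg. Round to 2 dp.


LHV = HHV - hfg * 9 * H
Water correction = 2442 * 9 * 0.143 = 3142.854 kJ/kg
LHV = 41422 - 3142.854 = 38279.15 kJ/kg


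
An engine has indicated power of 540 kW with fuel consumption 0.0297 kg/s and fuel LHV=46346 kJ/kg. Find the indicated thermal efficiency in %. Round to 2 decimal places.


eta_ith = (IP / (mf * LHV)) * 100
Denominator = 0.0297 * 46346 = 1376.4762 kW
eta_ith = (540 / 1376.4762) * 100 = 39.23%


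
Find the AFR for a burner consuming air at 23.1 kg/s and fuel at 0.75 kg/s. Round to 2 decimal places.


AFR = m_air / m_fuel
AFR = 23.1 / 0.75 = 30.80


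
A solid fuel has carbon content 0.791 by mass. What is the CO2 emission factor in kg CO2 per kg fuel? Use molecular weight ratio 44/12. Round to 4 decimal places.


EF = C_frac * (M_CO2 / M_C)
EF = 0.791 * (44/12)
EF = 0.791 * 3.666667 = 2.9003 kg_CO2/kg_fuel


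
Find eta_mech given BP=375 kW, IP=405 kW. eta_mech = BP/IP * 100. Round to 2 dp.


eta_mech = (BP / IP) * 100
Ratio = 375 / 405 = 0.9259
eta_mech = 0.9259 * 100 = 92.59%


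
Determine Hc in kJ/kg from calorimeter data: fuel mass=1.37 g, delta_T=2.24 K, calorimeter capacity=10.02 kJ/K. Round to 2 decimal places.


Hc = C_cal * delta_T / m_fuel
Q_released = 10.02 * 2.24 = 22.4448 kJ
m_fuel = 1.37 g = 1.37/1000 kg = 0.001370 kg
Hc = 22.4448 / 0.001370 = 16383.07 kJ/kg


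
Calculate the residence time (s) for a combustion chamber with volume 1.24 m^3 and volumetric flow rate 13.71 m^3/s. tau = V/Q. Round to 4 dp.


tau = V / Q_flow
tau = 1.24 / 13.71 = 0.0904 s


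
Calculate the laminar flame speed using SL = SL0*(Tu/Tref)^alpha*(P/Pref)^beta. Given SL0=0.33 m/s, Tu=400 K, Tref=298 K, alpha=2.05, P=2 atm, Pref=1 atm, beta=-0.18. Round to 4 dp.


SL = SL0 * (Tu/Tref)^alpha * (P/Pref)^beta
T ratio = 400/298 = 1.34228188
(T ratio)^alpha = 1.34228188^2.05 = 1.828435
(P/Pref)^beta = 2^(-0.18) = 0.882703
SL = 0.33 * 1.828435 * 0.882703 = 0.5326 m/s


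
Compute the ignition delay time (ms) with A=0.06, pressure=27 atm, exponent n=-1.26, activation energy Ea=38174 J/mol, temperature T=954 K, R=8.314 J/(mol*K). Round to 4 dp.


tau = A * P^n * exp(Ea/(R*T))
P^n = 27^(-1.26) = 0.01572105
Ea/(R*T) = 38174/(8.314*954) = 4.812927
exp(Ea/(R*T)) = 123.091379
tau = 0.06 * 0.01572105 * 123.091379 = 0.1161 ms


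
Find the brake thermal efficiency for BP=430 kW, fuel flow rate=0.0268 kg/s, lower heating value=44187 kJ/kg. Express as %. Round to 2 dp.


eta_BTE = (BP / (mf * LHV)) * 100
Denominator = 0.0268 * 44187 = 1184.2116 kW
eta_BTE = (430 / 1184.2116) * 100 = 36.31%


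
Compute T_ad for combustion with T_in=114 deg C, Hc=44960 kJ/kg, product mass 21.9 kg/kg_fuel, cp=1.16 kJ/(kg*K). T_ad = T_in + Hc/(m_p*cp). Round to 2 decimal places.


T_ad = T_in + Hc / (m_p * cp)
Denominator = 21.9 * 1.16 = 25.4040
Temperature rise = 44960 / 25.4040 = 1769.80 K
T_ad = 114 + 1769.80 = 1883.80 deg C


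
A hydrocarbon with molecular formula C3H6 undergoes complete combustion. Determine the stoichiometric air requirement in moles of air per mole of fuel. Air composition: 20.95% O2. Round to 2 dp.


Balanced combustion: C3H6 + 4.5 O2 -> 3 CO2 + 3 H2O
O2 needed = C + H/4 = 3 + 6/4 = 4.50 moles
Air moles = O2 / 0.2095 = 4.50 / 0.2095 = 21.48 moles air


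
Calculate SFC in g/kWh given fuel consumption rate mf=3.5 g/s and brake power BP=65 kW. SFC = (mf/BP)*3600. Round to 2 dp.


SFC = (mf / BP) * 3600
Rate = 3.5 / 65 = 0.053846 g/(s*kW)
SFC = 0.053846 * 3600 = 193.85 g/kWh


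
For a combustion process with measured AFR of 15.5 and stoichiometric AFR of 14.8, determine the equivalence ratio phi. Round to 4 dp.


phi = AFR_stoich / AFR_actual
phi = 14.8 / 15.5 = 0.9548


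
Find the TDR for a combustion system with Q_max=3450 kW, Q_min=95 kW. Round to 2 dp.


TDR = Q_max / Q_min
TDR = 3450 / 95 = 36.32


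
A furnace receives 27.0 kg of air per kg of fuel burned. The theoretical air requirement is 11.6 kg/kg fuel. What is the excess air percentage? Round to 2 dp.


Excess air = actual - stoichiometric = 27.0 - 11.6 = 15.40 kg/kg fuel
Excess air % = (excess / stoich) * 100 = (15.40 / 11.6) * 100 = 132.76%


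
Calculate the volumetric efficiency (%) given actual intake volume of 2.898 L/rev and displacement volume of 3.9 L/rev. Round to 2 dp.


eta_v = (V_actual / V_disp) * 100
Ratio = 2.898 / 3.9 = 0.7431
eta_v = 0.7431 * 100 = 74.31%


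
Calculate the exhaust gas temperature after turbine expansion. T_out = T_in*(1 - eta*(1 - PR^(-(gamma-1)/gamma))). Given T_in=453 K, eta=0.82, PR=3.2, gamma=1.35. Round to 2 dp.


T_out = T_in * (1 - eta * (1 - PR^(-(gamma-1)/gamma)))
Exponent = -(1.35-1)/1.35 = -0.25925926
PR^exp = 3.2^(-0.25925926) = 0.73966521
Factor = 1 - 0.82*(1 - 0.73966521) = 0.78652547
T_out = 453 * 0.78652547 = 356.30 K


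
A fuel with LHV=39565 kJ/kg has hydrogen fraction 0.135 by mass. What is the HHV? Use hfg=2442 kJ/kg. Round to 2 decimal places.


HHV = LHV + hfg * 9 * H
Water addition = 2442 * 9 * 0.135 = 2967.030 kJ/kg
HHV = 39565 + 2967.030 = 42532.03 kJ/kg


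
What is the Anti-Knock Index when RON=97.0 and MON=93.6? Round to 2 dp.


AKI = (RON + MON) / 2
AKI = (97.0 + 93.6) / 2
AKI = 190.6 / 2 = 95.30


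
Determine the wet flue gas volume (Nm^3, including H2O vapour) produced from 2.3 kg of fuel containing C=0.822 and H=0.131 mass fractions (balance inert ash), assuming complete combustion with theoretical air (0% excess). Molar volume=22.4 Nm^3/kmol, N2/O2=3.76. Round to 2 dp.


Per kg fuel: CO2 = (C/12 kmol)*22.4 = (0.822/12)*22.4 = 1.53440 Nm^3
Per kg fuel: H2O = (H/2 kmol)*22.4 = (0.131/2)*22.4 = 1.46720 Nm^3
O2 needed per kg fuel = C/12 + H/4 = 0.822/12 + 0.131/4 = 0.10125000 kmol
Per kg fuel: N2 = O2*3.76*22.4 = 0.10125000*3.76*22.4 = 8.52768 Nm^3
Total per kg = 1.53440 + 1.46720 + 8.52768 = 11.52928 Nm^3
Total = 11.52928 * 2.3 = 26.52 Nm^3


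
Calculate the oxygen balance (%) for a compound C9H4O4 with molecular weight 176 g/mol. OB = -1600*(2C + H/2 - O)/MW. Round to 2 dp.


OB = -1600 * (2C + H/2 - O) / MW
Inner = 2*9 + 4/2 - 4 = 16.00
OB = -1600 * 16.00 / 176 = -145.45%


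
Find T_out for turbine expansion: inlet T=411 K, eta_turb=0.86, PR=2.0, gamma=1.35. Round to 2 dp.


T_out = T_in * (1 - eta * (1 - PR^(-(gamma-1)/gamma)))
Exponent = -(1.35-1)/1.35 = -0.25925926
PR^exp = 2.0^(-0.25925926) = 0.83551680
Factor = 1 - 0.86*(1 - 0.83551680) = 0.85854445
T_out = 411 * 0.85854445 = 352.86 K


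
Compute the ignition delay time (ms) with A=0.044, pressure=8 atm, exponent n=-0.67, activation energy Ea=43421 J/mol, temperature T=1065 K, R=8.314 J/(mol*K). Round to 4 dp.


tau = A * P^n * exp(Ea/(R*T))
P^n = 8^(-0.67) = 0.24827312
Ea/(R*T) = 43421/(8.314*1065) = 4.903884
exp(Ea/(R*T)) = 134.812383
tau = 0.044 * 0.24827312 * 134.812383 = 1.4727 ms


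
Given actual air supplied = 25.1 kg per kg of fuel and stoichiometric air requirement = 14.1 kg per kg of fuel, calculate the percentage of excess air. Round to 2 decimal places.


Excess air = actual - stoichiometric = 25.1 - 14.1 = 11.00 kg/kg fuel
Excess air % = (excess / stoich) * 100 = (11.00 / 14.1) * 100 = 78.01%


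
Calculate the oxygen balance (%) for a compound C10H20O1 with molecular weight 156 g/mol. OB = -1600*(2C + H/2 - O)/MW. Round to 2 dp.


OB = -1600 * (2C + H/2 - O) / MW
Inner = 2*10 + 20/2 - 1 = 29.00
OB = -1600 * 29.00 / 156 = -297.44%


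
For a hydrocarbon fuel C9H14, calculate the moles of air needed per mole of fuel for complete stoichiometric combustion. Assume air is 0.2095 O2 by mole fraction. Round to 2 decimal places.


Balanced combustion: C9H14 + 12.5 O2 -> 9 CO2 + 7 H2O
O2 needed = C + H/4 = 9 + 14/4 = 12.50 moles
Air moles = O2 / 0.2095 = 12.50 / 0.2095 = 59.67 moles air


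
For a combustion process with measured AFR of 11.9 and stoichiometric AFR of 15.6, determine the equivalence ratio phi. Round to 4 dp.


phi = AFR_stoich / AFR_actual
phi = 15.6 / 11.9 = 1.3109


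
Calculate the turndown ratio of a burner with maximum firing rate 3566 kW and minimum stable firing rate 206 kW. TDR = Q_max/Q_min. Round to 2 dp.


TDR = Q_max / Q_min
TDR = 3566 / 206 = 17.31


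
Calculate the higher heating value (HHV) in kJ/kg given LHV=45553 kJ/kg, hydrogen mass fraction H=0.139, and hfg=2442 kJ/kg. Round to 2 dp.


HHV = LHV + hfg * 9 * H
Water addition = 2442 * 9 * 0.139 = 3054.942 kJ/kg
HHV = 45553 + 3054.942 = 48607.94 kJ/kg


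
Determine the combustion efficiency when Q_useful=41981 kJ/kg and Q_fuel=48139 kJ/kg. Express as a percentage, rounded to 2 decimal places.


Efficiency = (Q_useful / Q_fuel) * 100
Efficiency = (41981 / 48139) * 100
Efficiency = 0.8721 * 100 = 87.21%


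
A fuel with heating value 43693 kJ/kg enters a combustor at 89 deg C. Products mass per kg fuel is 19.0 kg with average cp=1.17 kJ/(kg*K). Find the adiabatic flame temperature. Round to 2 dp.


T_ad = T_in + Hc / (m_p * cp)
Denominator = 19.0 * 1.17 = 22.2300
Temperature rise = 43693 / 22.2300 = 1965.50 K
T_ad = 89 + 1965.50 = 2054.50 deg C


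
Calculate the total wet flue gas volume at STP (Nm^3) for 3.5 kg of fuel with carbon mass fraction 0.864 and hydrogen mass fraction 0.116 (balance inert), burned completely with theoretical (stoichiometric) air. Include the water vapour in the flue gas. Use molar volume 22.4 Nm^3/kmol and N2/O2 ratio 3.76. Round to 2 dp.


Per kg fuel: CO2 = (C/12 kmol)*22.4 = (0.864/12)*22.4 = 1.61280 Nm^3
Per kg fuel: H2O = (H/2 kmol)*22.4 = (0.116/2)*22.4 = 1.29920 Nm^3
O2 needed per kg fuel = C/12 + H/4 = 0.864/12 + 0.116/4 = 0.10100000 kmol
Per kg fuel: N2 = O2*3.76*22.4 = 0.10100000*3.76*22.4 = 8.50662 Nm^3
Total per kg = 1.61280 + 1.29920 + 8.50662 = 11.41862 Nm^3
Total = 11.41862 * 3.5 = 39.97 Nm^3


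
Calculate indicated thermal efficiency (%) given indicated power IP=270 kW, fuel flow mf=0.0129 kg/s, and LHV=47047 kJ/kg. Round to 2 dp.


eta_ith = (IP / (mf * LHV)) * 100
Denominator = 0.0129 * 47047 = 606.9063 kW
eta_ith = (270 / 606.9063) * 100 = 44.49%


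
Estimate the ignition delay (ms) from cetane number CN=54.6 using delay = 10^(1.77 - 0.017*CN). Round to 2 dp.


delay = 10^(1.77 - 0.017*CN)
Exponent = 1.77 - 0.017*54.6 = 0.8418
delay = 10^0.8418 = 6.95 ms


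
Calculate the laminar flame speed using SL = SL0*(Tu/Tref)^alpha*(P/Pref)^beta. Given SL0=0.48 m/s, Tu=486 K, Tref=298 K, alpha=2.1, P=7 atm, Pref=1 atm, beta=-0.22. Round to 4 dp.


SL = SL0 * (Tu/Tref)^alpha * (P/Pref)^beta
T ratio = 486/298 = 1.63087248
(T ratio)^alpha = 1.63087248^2.1 = 2.793071
(P/Pref)^beta = 7^(-0.22) = 0.651746
SL = 0.48 * 2.793071 * 0.651746 = 0.8738 m/s


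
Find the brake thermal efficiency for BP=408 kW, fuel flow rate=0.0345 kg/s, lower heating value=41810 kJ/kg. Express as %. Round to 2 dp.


eta_BTE = (BP / (mf * LHV)) * 100
Denominator = 0.0345 * 41810 = 1442.4450 kW
eta_BTE = (408 / 1442.4450) * 100 = 28.29%


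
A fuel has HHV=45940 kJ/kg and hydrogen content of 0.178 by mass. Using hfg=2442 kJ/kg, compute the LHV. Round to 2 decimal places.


LHV = HHV - hfg * 9 * H
Water correction = 2442 * 9 * 0.178 = 3912.084 kJ/kg
LHV = 45940 - 3912.084 = 42027.92 kJ/kg


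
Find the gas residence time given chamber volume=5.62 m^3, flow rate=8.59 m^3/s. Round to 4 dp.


tau = V / Q_flow
tau = 5.62 / 8.59 = 0.6542 s


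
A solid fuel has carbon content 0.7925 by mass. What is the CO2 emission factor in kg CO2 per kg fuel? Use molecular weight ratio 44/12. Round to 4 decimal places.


EF = C_frac * (M_CO2 / M_C)
EF = 0.7925 * (44/12)
EF = 0.7925 * 3.666667 = 2.9058 kg_CO2/kg_fuel


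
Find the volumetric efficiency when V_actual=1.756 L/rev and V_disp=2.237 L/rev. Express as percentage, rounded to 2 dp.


eta_v = (V_actual / V_disp) * 100
Ratio = 1.756 / 2.237 = 0.7850
eta_v = 0.7850 * 100 = 78.50%


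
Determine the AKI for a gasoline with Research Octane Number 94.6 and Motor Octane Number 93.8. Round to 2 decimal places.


AKI = (RON + MON) / 2
AKI = (94.6 + 93.8) / 2
AKI = 188.4 / 2 = 94.20


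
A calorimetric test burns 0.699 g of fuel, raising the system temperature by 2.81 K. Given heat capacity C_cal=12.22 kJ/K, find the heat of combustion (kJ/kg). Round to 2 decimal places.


Hc = C_cal * delta_T / m_fuel
Q_released = 12.22 * 2.81 = 34.3382 kJ
m_fuel = 0.699 g = 0.699/1000 kg = 0.000699 kg
Hc = 34.3382 / 0.000699 = 49124.75 kJ/kg


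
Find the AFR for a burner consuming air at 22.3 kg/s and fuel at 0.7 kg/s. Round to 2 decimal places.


AFR = m_air / m_fuel
AFR = 22.3 / 0.7 = 31.86


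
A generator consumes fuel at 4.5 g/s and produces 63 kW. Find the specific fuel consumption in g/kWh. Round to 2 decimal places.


SFC = (mf / BP) * 3600
Rate = 4.5 / 63 = 0.071429 g/(s*kW)
SFC = 0.071429 * 3600 = 257.14 g/kWh


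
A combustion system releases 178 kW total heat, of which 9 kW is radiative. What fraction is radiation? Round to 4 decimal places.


f_rad = Q_rad / Q_total
f_rad = 9 / 178 = 0.0506


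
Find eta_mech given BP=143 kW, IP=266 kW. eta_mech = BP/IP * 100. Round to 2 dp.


eta_mech = (BP / IP) * 100
Ratio = 143 / 266 = 0.5376
eta_mech = 0.5376 * 100 = 53.76%


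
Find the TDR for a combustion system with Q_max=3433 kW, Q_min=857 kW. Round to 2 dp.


TDR = Q_max / Q_min
TDR = 3433 / 857 = 4.01


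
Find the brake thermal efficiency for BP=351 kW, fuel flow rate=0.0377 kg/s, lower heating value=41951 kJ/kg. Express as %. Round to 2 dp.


eta_BTE = (BP / (mf * LHV)) * 100
Denominator = 0.0377 * 41951 = 1581.5527 kW
eta_BTE = (351 / 1581.5527) * 100 = 22.19%


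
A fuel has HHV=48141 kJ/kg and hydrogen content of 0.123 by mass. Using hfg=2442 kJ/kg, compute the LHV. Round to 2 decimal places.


LHV = HHV - hfg * 9 * H
Water correction = 2442 * 9 * 0.123 = 2703.294 kJ/kg
LHV = 48141 - 2703.294 = 45437.71 kJ/kg


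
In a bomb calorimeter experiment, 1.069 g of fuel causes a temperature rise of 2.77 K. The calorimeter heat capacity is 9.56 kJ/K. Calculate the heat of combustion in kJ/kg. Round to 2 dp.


Hc = C_cal * delta_T / m_fuel
Q_released = 9.56 * 2.77 = 26.4812 kJ
m_fuel = 1.069 g = 1.069/1000 kg = 0.001069 kg
Hc = 26.4812 / 0.001069 = 24771.94 kJ/kg


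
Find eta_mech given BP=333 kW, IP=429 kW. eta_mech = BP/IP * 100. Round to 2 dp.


eta_mech = (BP / IP) * 100
Ratio = 333 / 429 = 0.7762
eta_mech = 0.7762 * 100 = 77.62%


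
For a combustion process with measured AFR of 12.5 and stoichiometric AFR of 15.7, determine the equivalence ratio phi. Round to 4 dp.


phi = AFR_stoich / AFR_actual
phi = 15.7 / 12.5 = 1.2560


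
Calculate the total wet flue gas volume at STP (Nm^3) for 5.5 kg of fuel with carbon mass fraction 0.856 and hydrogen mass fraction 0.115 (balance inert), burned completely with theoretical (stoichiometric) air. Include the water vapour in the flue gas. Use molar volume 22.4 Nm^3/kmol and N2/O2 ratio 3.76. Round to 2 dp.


Per kg fuel: CO2 = (C/12 kmol)*22.4 = (0.856/12)*22.4 = 1.59787 Nm^3
Per kg fuel: H2O = (H/2 kmol)*22.4 = (0.115/2)*22.4 = 1.28800 Nm^3
O2 needed per kg fuel = C/12 + H/4 = 0.856/12 + 0.115/4 = 0.10008333 kmol
Per kg fuel: N2 = O2*3.76*22.4 = 0.10008333*3.76*22.4 = 8.42942 Nm^3
Total per kg = 1.59787 + 1.28800 + 8.42942 = 11.31529 Nm^3
Total = 11.31529 * 5.5 = 62.23 Nm^3


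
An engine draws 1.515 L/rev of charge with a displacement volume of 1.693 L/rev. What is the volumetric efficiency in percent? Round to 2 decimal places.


eta_v = (V_actual / V_disp) * 100
Ratio = 1.515 / 1.693 = 0.8949
eta_v = 0.8949 * 100 = 89.49%


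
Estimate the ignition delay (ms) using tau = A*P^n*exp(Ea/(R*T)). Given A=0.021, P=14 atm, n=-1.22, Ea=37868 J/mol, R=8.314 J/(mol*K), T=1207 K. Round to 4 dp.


tau = A * P^n * exp(Ea/(R*T))
P^n = 14^(-1.22) = 0.03996905
Ea/(R*T) = 37868/(8.314*1207) = 3.773593
exp(Ea/(R*T)) = 43.536218
tau = 0.021 * 0.03996905 * 43.536218 = 0.0365 ms


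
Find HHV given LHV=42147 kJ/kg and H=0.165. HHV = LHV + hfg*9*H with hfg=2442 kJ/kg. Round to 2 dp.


HHV = LHV + hfg * 9 * H
Water addition = 2442 * 9 * 0.165 = 3626.370 kJ/kg
HHV = 42147 + 3626.370 = 45773.37 kJ/kg


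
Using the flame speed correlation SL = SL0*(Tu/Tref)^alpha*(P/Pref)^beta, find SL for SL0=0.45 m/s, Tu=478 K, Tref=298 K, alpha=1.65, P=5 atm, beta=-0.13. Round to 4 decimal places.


SL = SL0 * (Tu/Tref)^alpha * (P/Pref)^beta
T ratio = 478/298 = 1.60402685
(T ratio)^alpha = 1.60402685^1.65 = 2.180716
(P/Pref)^beta = 5^(-0.13) = 0.811211
SL = 0.45 * 2.180716 * 0.811211 = 0.7961 m/s
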